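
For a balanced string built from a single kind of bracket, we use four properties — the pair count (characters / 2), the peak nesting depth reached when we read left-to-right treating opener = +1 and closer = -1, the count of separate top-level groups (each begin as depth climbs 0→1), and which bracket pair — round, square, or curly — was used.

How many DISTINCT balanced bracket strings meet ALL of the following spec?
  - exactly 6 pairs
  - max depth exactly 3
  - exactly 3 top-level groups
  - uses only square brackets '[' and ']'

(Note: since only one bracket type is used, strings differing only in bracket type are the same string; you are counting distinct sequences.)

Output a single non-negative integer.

Spec: pairs=6 depth=3 groups=3
Count(depth <= 3) = 25
Count(depth <= 2) = 10
Count(depth == 3) = 25 - 10 = 15

Answer: 15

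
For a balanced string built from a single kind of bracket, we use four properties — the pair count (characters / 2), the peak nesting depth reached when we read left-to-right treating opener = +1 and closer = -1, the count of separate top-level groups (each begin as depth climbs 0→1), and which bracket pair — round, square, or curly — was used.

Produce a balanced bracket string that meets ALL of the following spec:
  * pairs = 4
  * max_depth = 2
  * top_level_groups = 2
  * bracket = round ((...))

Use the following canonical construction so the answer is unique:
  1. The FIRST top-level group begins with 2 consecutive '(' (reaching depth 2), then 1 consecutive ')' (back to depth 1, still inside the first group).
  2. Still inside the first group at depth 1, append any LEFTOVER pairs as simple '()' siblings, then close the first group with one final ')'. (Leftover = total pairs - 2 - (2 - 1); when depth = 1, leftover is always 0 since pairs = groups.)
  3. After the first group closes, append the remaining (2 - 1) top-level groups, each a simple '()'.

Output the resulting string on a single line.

Spec: pairs=4 depth=2 groups=2
Leftover pairs = 4 - 2 - (2-1) = 1
First group: deep chain of depth 2 + 1 sibling pairs
Remaining 1 groups: simple '()' each

Answer: (()())()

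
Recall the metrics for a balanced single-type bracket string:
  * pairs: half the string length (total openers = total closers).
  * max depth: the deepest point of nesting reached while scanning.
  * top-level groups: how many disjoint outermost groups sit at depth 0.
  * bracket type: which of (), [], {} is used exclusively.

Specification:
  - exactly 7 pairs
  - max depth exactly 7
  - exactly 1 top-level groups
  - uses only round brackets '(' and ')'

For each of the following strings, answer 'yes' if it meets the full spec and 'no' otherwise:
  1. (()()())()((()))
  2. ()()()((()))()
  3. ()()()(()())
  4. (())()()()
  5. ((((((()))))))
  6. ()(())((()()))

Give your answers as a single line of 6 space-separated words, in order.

String 1 '(()()())()((()))': depth seq [1 2 1 2 1 2 1 0 1 0 1 2 3 2 1 0]
  -> pairs=8 depth=3 groups=3 -> no
String 2 '()()()((()))()': depth seq [1 0 1 0 1 0 1 2 3 2 1 0 1 0]
  -> pairs=7 depth=3 groups=5 -> no
String 3 '()()()(()())': depth seq [1 0 1 0 1 0 1 2 1 2 1 0]
  -> pairs=6 depth=2 groups=4 -> no
String 4 '(())()()()': depth seq [1 2 1 0 1 0 1 0 1 0]
  -> pairs=5 depth=2 groups=4 -> no
String 5 '((((((()))))))': depth seq [1 2 3 4 5 6 7 6 5 4 3 2 1 0]
  -> pairs=7 depth=7 groups=1 -> yes
String 6 '()(())((()()))': depth seq [1 0 1 2 1 0 1 2 3 2 3 2 1 0]
  -> pairs=7 depth=3 groups=3 -> no

Answer: no no no no yes no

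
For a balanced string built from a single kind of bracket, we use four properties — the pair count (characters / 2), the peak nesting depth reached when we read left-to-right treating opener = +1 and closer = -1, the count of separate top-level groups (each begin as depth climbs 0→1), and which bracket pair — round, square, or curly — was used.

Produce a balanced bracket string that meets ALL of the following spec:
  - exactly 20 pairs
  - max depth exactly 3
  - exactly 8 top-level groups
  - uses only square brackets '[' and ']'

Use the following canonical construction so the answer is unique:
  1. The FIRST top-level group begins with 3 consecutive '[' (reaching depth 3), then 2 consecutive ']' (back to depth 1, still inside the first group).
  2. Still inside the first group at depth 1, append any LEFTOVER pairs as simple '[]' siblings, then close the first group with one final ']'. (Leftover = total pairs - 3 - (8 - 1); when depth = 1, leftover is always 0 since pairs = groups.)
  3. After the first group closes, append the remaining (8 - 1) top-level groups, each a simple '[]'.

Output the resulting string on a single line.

Answer: [[[]][][][][][][][][][][]][][][][][][][]

Derivation:
Spec: pairs=20 depth=3 groups=8
Leftover pairs = 20 - 3 - (8-1) = 10
First group: deep chain of depth 3 + 10 sibling pairs
Remaining 7 groups: simple '[]' each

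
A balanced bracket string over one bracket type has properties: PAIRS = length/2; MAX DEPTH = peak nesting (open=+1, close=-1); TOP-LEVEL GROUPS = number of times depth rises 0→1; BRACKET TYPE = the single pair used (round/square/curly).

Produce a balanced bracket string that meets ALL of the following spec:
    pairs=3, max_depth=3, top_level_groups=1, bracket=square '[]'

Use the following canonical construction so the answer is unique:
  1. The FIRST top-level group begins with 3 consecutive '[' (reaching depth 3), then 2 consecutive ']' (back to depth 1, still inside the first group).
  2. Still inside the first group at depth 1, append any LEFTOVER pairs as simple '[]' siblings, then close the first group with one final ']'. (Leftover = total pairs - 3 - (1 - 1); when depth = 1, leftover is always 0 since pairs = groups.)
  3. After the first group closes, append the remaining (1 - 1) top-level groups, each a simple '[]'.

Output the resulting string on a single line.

Spec: pairs=3 depth=3 groups=1
Leftover pairs = 3 - 3 - (1-1) = 0
First group: deep chain of depth 3 + 0 sibling pairs
Remaining 0 groups: simple '[]' each

Answer: [[[]]]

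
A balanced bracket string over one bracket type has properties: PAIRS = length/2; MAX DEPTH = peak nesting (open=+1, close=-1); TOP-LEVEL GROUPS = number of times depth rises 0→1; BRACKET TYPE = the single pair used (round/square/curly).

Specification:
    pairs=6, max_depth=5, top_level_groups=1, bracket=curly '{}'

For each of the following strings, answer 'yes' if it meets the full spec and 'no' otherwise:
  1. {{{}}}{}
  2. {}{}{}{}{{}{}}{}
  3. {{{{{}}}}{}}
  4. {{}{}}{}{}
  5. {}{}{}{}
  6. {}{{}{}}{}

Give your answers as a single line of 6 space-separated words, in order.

Answer: no no yes no no no

Derivation:
String 1 '{{{}}}{}': depth seq [1 2 3 2 1 0 1 0]
  -> pairs=4 depth=3 groups=2 -> no
String 2 '{}{}{}{}{{}{}}{}': depth seq [1 0 1 0 1 0 1 0 1 2 1 2 1 0 1 0]
  -> pairs=8 depth=2 groups=6 -> no
String 3 '{{{{{}}}}{}}': depth seq [1 2 3 4 5 4 3 2 1 2 1 0]
  -> pairs=6 depth=5 groups=1 -> yes
String 4 '{{}{}}{}{}': depth seq [1 2 1 2 1 0 1 0 1 0]
  -> pairs=5 depth=2 groups=3 -> no
String 5 '{}{}{}{}': depth seq [1 0 1 0 1 0 1 0]
  -> pairs=4 depth=1 groups=4 -> no
String 6 '{}{{}{}}{}': depth seq [1 0 1 2 1 2 1 0 1 0]
  -> pairs=5 depth=2 groups=3 -> no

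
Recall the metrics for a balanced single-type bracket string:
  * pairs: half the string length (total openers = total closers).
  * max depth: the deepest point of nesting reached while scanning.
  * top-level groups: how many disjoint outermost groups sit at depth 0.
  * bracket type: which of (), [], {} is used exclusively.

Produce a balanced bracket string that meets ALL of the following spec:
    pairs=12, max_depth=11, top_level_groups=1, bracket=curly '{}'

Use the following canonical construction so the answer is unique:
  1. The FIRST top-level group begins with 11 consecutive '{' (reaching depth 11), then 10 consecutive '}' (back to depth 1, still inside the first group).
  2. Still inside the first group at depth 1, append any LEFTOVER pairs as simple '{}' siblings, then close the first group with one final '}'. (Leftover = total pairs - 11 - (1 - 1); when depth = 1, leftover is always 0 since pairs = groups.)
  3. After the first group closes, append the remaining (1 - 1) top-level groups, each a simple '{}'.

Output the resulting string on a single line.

Answer: {{{{{{{{{{{}}}}}}}}}}{}}

Derivation:
Spec: pairs=12 depth=11 groups=1
Leftover pairs = 12 - 11 - (1-1) = 1
First group: deep chain of depth 11 + 1 sibling pairs
Remaining 0 groups: simple '{}' each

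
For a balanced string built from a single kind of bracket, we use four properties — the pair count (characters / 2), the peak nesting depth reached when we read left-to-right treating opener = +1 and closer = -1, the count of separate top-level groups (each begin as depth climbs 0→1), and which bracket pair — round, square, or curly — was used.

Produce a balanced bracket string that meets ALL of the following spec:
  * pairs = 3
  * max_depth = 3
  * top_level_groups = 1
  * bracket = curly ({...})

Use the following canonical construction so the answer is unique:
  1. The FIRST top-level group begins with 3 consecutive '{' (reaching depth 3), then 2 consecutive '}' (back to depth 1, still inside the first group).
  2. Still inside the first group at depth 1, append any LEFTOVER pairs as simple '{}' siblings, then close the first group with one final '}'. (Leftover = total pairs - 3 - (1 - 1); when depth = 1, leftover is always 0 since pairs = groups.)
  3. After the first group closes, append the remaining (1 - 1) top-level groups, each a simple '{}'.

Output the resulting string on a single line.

Spec: pairs=3 depth=3 groups=1
Leftover pairs = 3 - 3 - (1-1) = 0
First group: deep chain of depth 3 + 0 sibling pairs
Remaining 0 groups: simple '{}' each

Answer: {{{}}}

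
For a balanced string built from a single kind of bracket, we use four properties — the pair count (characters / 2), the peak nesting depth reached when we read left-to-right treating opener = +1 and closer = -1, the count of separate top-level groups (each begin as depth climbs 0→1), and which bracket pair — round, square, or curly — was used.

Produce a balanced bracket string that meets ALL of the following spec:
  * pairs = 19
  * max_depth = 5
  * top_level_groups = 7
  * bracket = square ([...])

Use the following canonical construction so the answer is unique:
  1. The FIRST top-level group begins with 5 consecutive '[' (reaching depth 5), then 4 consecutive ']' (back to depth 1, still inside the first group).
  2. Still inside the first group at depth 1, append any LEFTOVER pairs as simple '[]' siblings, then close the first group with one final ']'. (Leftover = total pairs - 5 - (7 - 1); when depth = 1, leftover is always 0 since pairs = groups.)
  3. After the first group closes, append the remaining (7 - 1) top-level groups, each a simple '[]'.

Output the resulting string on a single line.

Answer: [[[[[]]]][][][][][][][][]][][][][][][]

Derivation:
Spec: pairs=19 depth=5 groups=7
Leftover pairs = 19 - 5 - (7-1) = 8
First group: deep chain of depth 5 + 8 sibling pairs
Remaining 6 groups: simple '[]' each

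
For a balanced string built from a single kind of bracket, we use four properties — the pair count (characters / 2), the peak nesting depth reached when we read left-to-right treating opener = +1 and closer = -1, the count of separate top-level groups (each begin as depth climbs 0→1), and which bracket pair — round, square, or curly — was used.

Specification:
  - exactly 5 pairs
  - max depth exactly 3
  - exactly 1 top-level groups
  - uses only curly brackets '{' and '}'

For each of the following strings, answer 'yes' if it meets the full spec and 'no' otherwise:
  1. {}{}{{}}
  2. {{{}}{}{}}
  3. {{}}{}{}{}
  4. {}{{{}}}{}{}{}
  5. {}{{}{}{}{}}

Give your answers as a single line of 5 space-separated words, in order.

String 1 '{}{}{{}}': depth seq [1 0 1 0 1 2 1 0]
  -> pairs=4 depth=2 groups=3 -> no
String 2 '{{{}}{}{}}': depth seq [1 2 3 2 1 2 1 2 1 0]
  -> pairs=5 depth=3 groups=1 -> yes
String 3 '{{}}{}{}{}': depth seq [1 2 1 0 1 0 1 0 1 0]
  -> pairs=5 depth=2 groups=4 -> no
String 4 '{}{{{}}}{}{}{}': depth seq [1 0 1 2 3 2 1 0 1 0 1 0 1 0]
  -> pairs=7 depth=3 groups=5 -> no
String 5 '{}{{}{}{}{}}': depth seq [1 0 1 2 1 2 1 2 1 2 1 0]
  -> pairs=6 depth=2 groups=2 -> no

Answer: no yes no no no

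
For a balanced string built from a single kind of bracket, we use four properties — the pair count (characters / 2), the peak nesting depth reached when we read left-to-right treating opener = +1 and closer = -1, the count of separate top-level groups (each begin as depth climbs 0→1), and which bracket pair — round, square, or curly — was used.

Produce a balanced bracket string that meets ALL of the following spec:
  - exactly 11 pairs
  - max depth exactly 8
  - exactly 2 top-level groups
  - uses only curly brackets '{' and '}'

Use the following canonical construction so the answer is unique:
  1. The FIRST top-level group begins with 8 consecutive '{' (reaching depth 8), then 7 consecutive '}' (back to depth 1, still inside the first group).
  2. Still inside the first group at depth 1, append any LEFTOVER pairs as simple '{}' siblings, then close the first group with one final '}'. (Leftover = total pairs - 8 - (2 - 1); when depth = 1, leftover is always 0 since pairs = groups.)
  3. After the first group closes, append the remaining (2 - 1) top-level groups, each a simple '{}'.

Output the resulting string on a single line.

Answer: {{{{{{{{}}}}}}}{}{}}{}

Derivation:
Spec: pairs=11 depth=8 groups=2
Leftover pairs = 11 - 8 - (2-1) = 2
First group: deep chain of depth 8 + 2 sibling pairs
Remaining 1 groups: simple '{}' each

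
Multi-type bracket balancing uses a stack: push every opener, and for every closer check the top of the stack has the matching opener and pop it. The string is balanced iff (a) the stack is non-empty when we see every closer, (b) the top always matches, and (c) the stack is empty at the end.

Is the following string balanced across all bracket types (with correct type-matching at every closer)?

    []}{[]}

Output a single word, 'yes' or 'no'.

Answer: no

Derivation:
pos 0: push '['; stack = [
pos 1: ']' matches '['; pop; stack = (empty)
pos 2: saw closer '}' but stack is empty → INVALID
Verdict: unmatched closer '}' at position 2 → no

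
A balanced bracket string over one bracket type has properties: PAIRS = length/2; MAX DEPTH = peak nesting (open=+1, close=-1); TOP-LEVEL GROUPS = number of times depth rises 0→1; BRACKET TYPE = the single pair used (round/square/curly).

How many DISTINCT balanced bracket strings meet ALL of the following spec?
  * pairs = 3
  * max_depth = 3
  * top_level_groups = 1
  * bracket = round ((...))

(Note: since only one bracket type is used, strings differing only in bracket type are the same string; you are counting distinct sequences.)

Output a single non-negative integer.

Spec: pairs=3 depth=3 groups=1
Count(depth <= 3) = 2
Count(depth <= 2) = 1
Count(depth == 3) = 2 - 1 = 1

Answer: 1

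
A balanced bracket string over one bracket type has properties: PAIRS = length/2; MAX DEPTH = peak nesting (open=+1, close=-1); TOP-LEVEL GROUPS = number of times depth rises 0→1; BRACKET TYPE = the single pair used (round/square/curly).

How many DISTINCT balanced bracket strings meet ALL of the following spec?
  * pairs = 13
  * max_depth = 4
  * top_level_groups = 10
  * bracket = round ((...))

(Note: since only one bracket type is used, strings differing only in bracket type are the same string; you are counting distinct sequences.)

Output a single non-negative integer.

Spec: pairs=13 depth=4 groups=10
Count(depth <= 4) = 350
Count(depth <= 3) = 340
Count(depth == 4) = 350 - 340 = 10

Answer: 10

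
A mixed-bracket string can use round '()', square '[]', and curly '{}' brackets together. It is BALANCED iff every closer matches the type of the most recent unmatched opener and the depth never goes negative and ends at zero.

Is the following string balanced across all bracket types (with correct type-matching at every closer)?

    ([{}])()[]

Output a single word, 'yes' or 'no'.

Answer: yes

Derivation:
pos 0: push '('; stack = (
pos 1: push '['; stack = ([
pos 2: push '{'; stack = ([{
pos 3: '}' matches '{'; pop; stack = ([
pos 4: ']' matches '['; pop; stack = (
pos 5: ')' matches '('; pop; stack = (empty)
pos 6: push '('; stack = (
pos 7: ')' matches '('; pop; stack = (empty)
pos 8: push '['; stack = [
pos 9: ']' matches '['; pop; stack = (empty)
end: stack empty → VALID
Verdict: properly nested → yes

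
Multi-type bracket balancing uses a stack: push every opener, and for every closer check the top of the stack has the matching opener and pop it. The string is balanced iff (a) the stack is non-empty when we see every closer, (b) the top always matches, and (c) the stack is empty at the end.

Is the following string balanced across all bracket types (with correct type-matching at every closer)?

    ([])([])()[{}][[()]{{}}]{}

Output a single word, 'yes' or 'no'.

pos 0: push '('; stack = (
pos 1: push '['; stack = ([
pos 2: ']' matches '['; pop; stack = (
pos 3: ')' matches '('; pop; stack = (empty)
pos 4: push '('; stack = (
pos 5: push '['; stack = ([
pos 6: ']' matches '['; pop; stack = (
pos 7: ')' matches '('; pop; stack = (empty)
pos 8: push '('; stack = (
pos 9: ')' matches '('; pop; stack = (empty)
pos 10: push '['; stack = [
pos 11: push '{'; stack = [{
pos 12: '}' matches '{'; pop; stack = [
pos 13: ']' matches '['; pop; stack = (empty)
pos 14: push '['; stack = [
pos 15: push '['; stack = [[
pos 16: push '('; stack = [[(
pos 17: ')' matches '('; pop; stack = [[
pos 18: ']' matches '['; pop; stack = [
pos 19: push '{'; stack = [{
pos 20: push '{'; stack = [{{
pos 21: '}' matches '{'; pop; stack = [{
pos 22: '}' matches '{'; pop; stack = [
pos 23: ']' matches '['; pop; stack = (empty)
pos 24: push '{'; stack = {
pos 25: '}' matches '{'; pop; stack = (empty)
end: stack empty → VALID
Verdict: properly nested → yes

Answer: yes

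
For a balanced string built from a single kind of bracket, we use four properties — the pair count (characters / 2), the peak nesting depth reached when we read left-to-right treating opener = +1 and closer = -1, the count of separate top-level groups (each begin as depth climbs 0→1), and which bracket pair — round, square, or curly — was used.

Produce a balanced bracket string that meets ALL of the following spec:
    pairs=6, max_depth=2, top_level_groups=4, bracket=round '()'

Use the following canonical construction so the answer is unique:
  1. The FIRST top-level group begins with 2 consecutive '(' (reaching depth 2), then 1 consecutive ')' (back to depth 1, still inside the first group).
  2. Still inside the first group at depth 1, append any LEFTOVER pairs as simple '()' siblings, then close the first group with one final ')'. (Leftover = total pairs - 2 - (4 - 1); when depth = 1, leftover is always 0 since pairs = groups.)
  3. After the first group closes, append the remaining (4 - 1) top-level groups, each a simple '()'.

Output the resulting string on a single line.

Spec: pairs=6 depth=2 groups=4
Leftover pairs = 6 - 2 - (4-1) = 1
First group: deep chain of depth 2 + 1 sibling pairs
Remaining 3 groups: simple '()' each

Answer: (()())()()()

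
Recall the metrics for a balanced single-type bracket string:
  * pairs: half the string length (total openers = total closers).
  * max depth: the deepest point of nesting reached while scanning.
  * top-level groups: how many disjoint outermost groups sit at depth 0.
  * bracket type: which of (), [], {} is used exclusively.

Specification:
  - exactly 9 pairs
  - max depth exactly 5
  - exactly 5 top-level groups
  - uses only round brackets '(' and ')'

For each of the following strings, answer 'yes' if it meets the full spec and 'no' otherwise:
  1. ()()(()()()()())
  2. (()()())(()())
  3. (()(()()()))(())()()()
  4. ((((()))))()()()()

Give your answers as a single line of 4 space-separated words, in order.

String 1 '()()(()()()()())': depth seq [1 0 1 0 1 2 1 2 1 2 1 2 1 2 1 0]
  -> pairs=8 depth=2 groups=3 -> no
String 2 '(()()())(()())': depth seq [1 2 1 2 1 2 1 0 1 2 1 2 1 0]
  -> pairs=7 depth=2 groups=2 -> no
String 3 '(()(()()()))(())()()()': depth seq [1 2 1 2 3 2 3 2 3 2 1 0 1 2 1 0 1 0 1 0 1 0]
  -> pairs=11 depth=3 groups=5 -> no
String 4 '((((()))))()()()()': depth seq [1 2 3 4 5 4 3 2 1 0 1 0 1 0 1 0 1 0]
  -> pairs=9 depth=5 groups=5 -> yes

Answer: no no no yes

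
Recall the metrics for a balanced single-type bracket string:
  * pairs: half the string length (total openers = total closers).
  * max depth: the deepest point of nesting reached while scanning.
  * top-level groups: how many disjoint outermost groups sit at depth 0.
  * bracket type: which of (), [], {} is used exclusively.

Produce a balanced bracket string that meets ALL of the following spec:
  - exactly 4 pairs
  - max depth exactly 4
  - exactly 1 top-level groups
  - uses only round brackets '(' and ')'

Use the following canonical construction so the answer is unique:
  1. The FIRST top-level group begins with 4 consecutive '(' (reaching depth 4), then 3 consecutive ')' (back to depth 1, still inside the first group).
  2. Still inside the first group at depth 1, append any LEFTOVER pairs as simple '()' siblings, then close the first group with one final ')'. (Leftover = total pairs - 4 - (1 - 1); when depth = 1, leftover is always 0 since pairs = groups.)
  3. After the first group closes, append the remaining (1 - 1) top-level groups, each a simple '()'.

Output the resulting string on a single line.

Spec: pairs=4 depth=4 groups=1
Leftover pairs = 4 - 4 - (1-1) = 0
First group: deep chain of depth 4 + 0 sibling pairs
Remaining 0 groups: simple '()' each

Answer: (((())))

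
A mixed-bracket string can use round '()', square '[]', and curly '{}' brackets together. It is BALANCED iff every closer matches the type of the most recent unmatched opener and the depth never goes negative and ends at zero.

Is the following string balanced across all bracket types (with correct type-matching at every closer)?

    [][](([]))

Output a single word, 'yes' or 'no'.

Answer: yes

Derivation:
pos 0: push '['; stack = [
pos 1: ']' matches '['; pop; stack = (empty)
pos 2: push '['; stack = [
pos 3: ']' matches '['; pop; stack = (empty)
pos 4: push '('; stack = (
pos 5: push '('; stack = ((
pos 6: push '['; stack = (([
pos 7: ']' matches '['; pop; stack = ((
pos 8: ')' matches '('; pop; stack = (
pos 9: ')' matches '('; pop; stack = (empty)
end: stack empty → VALID
Verdict: properly nested → yes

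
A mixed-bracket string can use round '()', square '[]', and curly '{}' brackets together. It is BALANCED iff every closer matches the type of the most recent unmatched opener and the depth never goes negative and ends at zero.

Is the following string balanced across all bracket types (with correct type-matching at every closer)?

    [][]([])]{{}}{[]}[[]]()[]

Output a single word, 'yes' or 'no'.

pos 0: push '['; stack = [
pos 1: ']' matches '['; pop; stack = (empty)
pos 2: push '['; stack = [
pos 3: ']' matches '['; pop; stack = (empty)
pos 4: push '('; stack = (
pos 5: push '['; stack = ([
pos 6: ']' matches '['; pop; stack = (
pos 7: ')' matches '('; pop; stack = (empty)
pos 8: saw closer ']' but stack is empty → INVALID
Verdict: unmatched closer ']' at position 8 → no

Answer: no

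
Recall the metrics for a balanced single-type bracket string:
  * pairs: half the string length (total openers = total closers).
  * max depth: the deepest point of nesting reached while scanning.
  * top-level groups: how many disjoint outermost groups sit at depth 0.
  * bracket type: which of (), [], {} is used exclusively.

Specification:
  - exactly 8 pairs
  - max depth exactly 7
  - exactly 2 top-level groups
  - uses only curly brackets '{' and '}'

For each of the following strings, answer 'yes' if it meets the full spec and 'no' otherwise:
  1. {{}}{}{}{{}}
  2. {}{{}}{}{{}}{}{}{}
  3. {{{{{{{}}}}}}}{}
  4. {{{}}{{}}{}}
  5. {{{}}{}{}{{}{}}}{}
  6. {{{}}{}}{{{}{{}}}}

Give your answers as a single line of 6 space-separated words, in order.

String 1 '{{}}{}{}{{}}': depth seq [1 2 1 0 1 0 1 0 1 2 1 0]
  -> pairs=6 depth=2 groups=4 -> no
String 2 '{}{{}}{}{{}}{}{}{}': depth seq [1 0 1 2 1 0 1 0 1 2 1 0 1 0 1 0 1 0]
  -> pairs=9 depth=2 groups=7 -> no
String 3 '{{{{{{{}}}}}}}{}': depth seq [1 2 3 4 5 6 7 6 5 4 3 2 1 0 1 0]
  -> pairs=8 depth=7 groups=2 -> yes
String 4 '{{{}}{{}}{}}': depth seq [1 2 3 2 1 2 3 2 1 2 1 0]
  -> pairs=6 depth=3 groups=1 -> no
String 5 '{{{}}{}{}{{}{}}}{}': depth seq [1 2 3 2 1 2 1 2 1 2 3 2 3 2 1 0 1 0]
  -> pairs=9 depth=3 groups=2 -> no
String 6 '{{{}}{}}{{{}{{}}}}': depth seq [1 2 3 2 1 2 1 0 1 2 3 2 3 4 3 2 1 0]
  -> pairs=9 depth=4 groups=2 -> no

Answer: no no yes no no no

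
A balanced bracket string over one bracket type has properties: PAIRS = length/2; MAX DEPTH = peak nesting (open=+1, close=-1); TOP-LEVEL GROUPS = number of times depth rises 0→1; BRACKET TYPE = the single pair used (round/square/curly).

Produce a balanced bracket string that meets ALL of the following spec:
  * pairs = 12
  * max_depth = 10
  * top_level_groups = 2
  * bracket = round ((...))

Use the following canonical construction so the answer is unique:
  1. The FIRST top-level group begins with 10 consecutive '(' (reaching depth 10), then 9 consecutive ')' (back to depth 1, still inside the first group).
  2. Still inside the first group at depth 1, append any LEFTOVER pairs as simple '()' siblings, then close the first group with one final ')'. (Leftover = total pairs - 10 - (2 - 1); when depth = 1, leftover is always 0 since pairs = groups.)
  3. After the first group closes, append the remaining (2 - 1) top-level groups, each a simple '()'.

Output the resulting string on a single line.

Spec: pairs=12 depth=10 groups=2
Leftover pairs = 12 - 10 - (2-1) = 1
First group: deep chain of depth 10 + 1 sibling pairs
Remaining 1 groups: simple '()' each

Answer: (((((((((()))))))))())()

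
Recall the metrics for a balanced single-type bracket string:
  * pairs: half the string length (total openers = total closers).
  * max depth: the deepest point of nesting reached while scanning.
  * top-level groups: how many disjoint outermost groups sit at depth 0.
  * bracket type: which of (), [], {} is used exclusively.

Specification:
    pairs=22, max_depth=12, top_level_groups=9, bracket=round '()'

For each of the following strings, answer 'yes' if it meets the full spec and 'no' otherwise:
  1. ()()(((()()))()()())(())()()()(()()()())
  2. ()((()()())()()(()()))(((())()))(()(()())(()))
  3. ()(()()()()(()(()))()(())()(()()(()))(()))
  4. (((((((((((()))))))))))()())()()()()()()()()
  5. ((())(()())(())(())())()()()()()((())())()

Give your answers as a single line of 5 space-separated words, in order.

Answer: no no no yes no

Derivation:
String 1 '()()(((()()))()()())(())()()()(()()()())': depth seq [1 0 1 0 1 2 3 4 3 4 3 2 1 2 1 2 1 2 1 0 1 2 1 0 1 0 1 0 1 0 1 2 1 2 1 2 1 2 1 0]
  -> pairs=20 depth=4 groups=8 -> no
String 2 '()((()()())()()(()()))(((())()))(()(()())(()))': depth seq [1 0 1 2 3 2 3 2 3 2 1 2 1 2 1 2 3 2 3 2 1 0 1 2 3 4 3 2 3 2 1 0 1 2 1 2 3 2 3 2 1 2 3 2 1 0]
  -> pairs=23 depth=4 groups=4 -> no
String 3 '()(()()()()(()(()))()(())()(()()(()))(()))': depth seq [1 0 1 2 1 2 1 2 1 2 1 2 3 2 3 4 3 2 1 2 1 2 3 2 1 2 1 2 3 2 3 2 3 4 3 2 1 2 3 2 1 0]
  -> pairs=21 depth=4 groups=2 -> no
String 4 '(((((((((((()))))))))))()())()()()()()()()()': depth seq [1 2 3 4 5 6 7 8 9 10 11 12 11 10 9 8 7 6 5 4 3 2 1 2 1 2 1 0 1 0 1 0 1 0 1 0 1 0 1 0 1 0 1 0]
  -> pairs=22 depth=12 groups=9 -> yes
String 5 '((())(()())(())(())())()()()()()((())())()': depth seq [1 2 3 2 1 2 3 2 3 2 1 2 3 2 1 2 3 2 1 2 1 0 1 0 1 0 1 0 1 0 1 0 1 2 3 2 1 2 1 0 1 0]
  -> pairs=21 depth=3 groups=8 -> no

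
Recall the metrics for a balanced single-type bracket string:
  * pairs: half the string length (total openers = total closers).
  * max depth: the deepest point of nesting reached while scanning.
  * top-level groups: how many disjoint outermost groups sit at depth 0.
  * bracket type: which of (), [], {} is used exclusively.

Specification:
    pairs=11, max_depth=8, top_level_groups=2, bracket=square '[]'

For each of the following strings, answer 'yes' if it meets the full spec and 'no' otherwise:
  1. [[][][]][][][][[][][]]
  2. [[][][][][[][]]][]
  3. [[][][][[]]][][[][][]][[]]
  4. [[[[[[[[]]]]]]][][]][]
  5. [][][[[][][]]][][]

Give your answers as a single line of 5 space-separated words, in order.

Answer: no no no yes no

Derivation:
String 1 '[[][][]][][][][[][][]]': depth seq [1 2 1 2 1 2 1 0 1 0 1 0 1 0 1 2 1 2 1 2 1 0]
  -> pairs=11 depth=2 groups=5 -> no
String 2 '[[][][][][[][]]][]': depth seq [1 2 1 2 1 2 1 2 1 2 3 2 3 2 1 0 1 0]
  -> pairs=9 depth=3 groups=2 -> no
String 3 '[[][][][[]]][][[][][]][[]]': depth seq [1 2 1 2 1 2 1 2 3 2 1 0 1 0 1 2 1 2 1 2 1 0 1 2 1 0]
  -> pairs=13 depth=3 groups=4 -> no
String 4 '[[[[[[[[]]]]]]][][]][]': depth seq [1 2 3 4 5 6 7 8 7 6 5 4 3 2 1 2 1 2 1 0 1 0]
  -> pairs=11 depth=8 groups=2 -> yes
String 5 '[][][[[][][]]][][]': depth seq [1 0 1 0 1 2 3 2 3 2 3 2 1 0 1 0 1 0]
  -> pairs=9 depth=3 groups=5 -> no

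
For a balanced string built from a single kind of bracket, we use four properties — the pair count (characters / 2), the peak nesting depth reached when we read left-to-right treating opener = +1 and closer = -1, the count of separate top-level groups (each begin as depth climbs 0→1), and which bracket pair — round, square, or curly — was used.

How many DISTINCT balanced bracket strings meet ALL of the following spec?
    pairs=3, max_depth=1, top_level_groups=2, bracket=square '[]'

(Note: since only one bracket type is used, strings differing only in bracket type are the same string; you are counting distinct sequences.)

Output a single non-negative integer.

Answer: 0

Derivation:
Spec: pairs=3 depth=1 groups=2
Count(depth <= 1) = 0
Count(depth <= 0) = 0
Count(depth == 1) = 0 - 0 = 0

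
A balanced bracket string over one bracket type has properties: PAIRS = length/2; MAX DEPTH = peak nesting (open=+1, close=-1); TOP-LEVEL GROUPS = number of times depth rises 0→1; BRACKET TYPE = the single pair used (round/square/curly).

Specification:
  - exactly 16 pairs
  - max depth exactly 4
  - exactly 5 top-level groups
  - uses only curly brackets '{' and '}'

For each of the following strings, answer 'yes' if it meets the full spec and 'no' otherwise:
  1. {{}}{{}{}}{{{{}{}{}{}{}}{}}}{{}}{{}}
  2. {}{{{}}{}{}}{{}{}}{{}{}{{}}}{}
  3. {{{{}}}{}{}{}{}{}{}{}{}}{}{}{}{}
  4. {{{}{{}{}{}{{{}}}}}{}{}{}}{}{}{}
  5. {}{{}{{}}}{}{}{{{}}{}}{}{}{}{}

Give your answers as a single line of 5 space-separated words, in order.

String 1 '{{}}{{}{}}{{{{}{}{}{}{}}{}}}{{}}{{}}': depth seq [1 2 1 0 1 2 1 2 1 0 1 2 3 4 3 4 3 4 3 4 3 4 3 2 3 2 1 0 1 2 1 0 1 2 1 0]
  -> pairs=18 depth=4 groups=5 -> no
String 2 '{}{{{}}{}{}}{{}{}}{{}{}{{}}}{}': depth seq [1 0 1 2 3 2 1 2 1 2 1 0 1 2 1 2 1 0 1 2 1 2 1 2 3 2 1 0 1 0]
  -> pairs=15 depth=3 groups=5 -> no
String 3 '{{{{}}}{}{}{}{}{}{}{}{}}{}{}{}{}': depth seq [1 2 3 4 3 2 1 2 1 2 1 2 1 2 1 2 1 2 1 2 1 2 1 0 1 0 1 0 1 0 1 0]
  -> pairs=16 depth=4 groups=5 -> yes
String 4 '{{{}{{}{}{}{{{}}}}}{}{}{}}{}{}{}': depth seq [1 2 3 2 3 4 3 4 3 4 3 4 5 6 5 4 3 2 1 2 1 2 1 2 1 0 1 0 1 0 1 0]
  -> pairs=16 depth=6 groups=4 -> no
String 5 '{}{{}{{}}}{}{}{{{}}{}}{}{}{}{}': depth seq [1 0 1 2 1 2 3 2 1 0 1 0 1 0 1 2 3 2 1 2 1 0 1 0 1 0 1 0 1 0]
  -> pairs=15 depth=3 groups=9 -> no

Answer: no no yes no no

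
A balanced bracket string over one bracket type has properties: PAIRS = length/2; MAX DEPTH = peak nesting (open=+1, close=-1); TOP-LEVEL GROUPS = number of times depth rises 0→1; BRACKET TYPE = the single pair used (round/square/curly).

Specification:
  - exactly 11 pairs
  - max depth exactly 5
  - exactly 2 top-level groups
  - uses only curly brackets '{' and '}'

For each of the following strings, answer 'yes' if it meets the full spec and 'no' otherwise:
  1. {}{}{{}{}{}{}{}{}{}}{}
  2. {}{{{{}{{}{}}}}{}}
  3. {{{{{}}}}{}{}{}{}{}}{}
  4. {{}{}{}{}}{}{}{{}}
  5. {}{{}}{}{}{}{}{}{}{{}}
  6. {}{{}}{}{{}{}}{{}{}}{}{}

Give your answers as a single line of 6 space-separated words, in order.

Answer: no no yes no no no

Derivation:
String 1 '{}{}{{}{}{}{}{}{}{}}{}': depth seq [1 0 1 0 1 2 1 2 1 2 1 2 1 2 1 2 1 2 1 0 1 0]
  -> pairs=11 depth=2 groups=4 -> no
String 2 '{}{{{{}{{}{}}}}{}}': depth seq [1 0 1 2 3 4 3 4 5 4 5 4 3 2 1 2 1 0]
  -> pairs=9 depth=5 groups=2 -> no
String 3 '{{{{{}}}}{}{}{}{}{}}{}': depth seq [1 2 3 4 5 4 3 2 1 2 1 2 1 2 1 2 1 2 1 0 1 0]
  -> pairs=11 depth=5 groups=2 -> yes
String 4 '{{}{}{}{}}{}{}{{}}': depth seq [1 2 1 2 1 2 1 2 1 0 1 0 1 0 1 2 1 0]
  -> pairs=9 depth=2 groups=4 -> no
String 5 '{}{{}}{}{}{}{}{}{}{{}}': depth seq [1 0 1 2 1 0 1 0 1 0 1 0 1 0 1 0 1 0 1 2 1 0]
  -> pairs=11 depth=2 groups=9 -> no
String 6 '{}{{}}{}{{}{}}{{}{}}{}{}': depth seq [1 0 1 2 1 0 1 0 1 2 1 2 1 0 1 2 1 2 1 0 1 0 1 0]
  -> pairs=12 depth=2 groups=7 -> no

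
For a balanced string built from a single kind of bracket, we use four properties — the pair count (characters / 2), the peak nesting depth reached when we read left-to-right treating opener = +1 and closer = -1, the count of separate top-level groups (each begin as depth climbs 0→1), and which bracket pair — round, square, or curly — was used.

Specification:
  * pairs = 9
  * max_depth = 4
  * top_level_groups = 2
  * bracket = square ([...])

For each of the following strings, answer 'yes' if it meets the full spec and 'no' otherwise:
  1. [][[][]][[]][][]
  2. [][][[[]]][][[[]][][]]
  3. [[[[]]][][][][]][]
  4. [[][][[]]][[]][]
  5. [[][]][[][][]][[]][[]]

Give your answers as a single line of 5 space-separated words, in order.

String 1 '[][[][]][[]][][]': depth seq [1 0 1 2 1 2 1 0 1 2 1 0 1 0 1 0]
  -> pairs=8 depth=2 groups=5 -> no
String 2 '[][][[[]]][][[[]][][]]': depth seq [1 0 1 0 1 2 3 2 1 0 1 0 1 2 3 2 1 2 1 2 1 0]
  -> pairs=11 depth=3 groups=5 -> no
String 3 '[[[[]]][][][][]][]': depth seq [1 2 3 4 3 2 1 2 1 2 1 2 1 2 1 0 1 0]
  -> pairs=9 depth=4 groups=2 -> yes
String 4 '[[][][[]]][[]][]': depth seq [1 2 1 2 1 2 3 2 1 0 1 2 1 0 1 0]
  -> pairs=8 depth=3 groups=3 -> no
String 5 '[[][]][[][][]][[]][[]]': depth seq [1 2 1 2 1 0 1 2 1 2 1 2 1 0 1 2 1 0 1 2 1 0]
  -> pairs=11 depth=2 groups=4 -> no

Answer: no no yes no no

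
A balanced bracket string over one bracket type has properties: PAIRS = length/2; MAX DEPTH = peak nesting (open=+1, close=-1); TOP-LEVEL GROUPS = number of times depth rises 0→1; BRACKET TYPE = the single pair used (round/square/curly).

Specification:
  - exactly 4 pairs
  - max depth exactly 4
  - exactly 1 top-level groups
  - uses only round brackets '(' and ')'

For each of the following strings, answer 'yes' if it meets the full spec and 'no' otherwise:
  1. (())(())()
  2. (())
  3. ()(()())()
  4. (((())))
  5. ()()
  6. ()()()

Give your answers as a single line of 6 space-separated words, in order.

String 1 '(())(())()': depth seq [1 2 1 0 1 2 1 0 1 0]
  -> pairs=5 depth=2 groups=3 -> no
String 2 '(())': depth seq [1 2 1 0]
  -> pairs=2 depth=2 groups=1 -> no
String 3 '()(()())()': depth seq [1 0 1 2 1 2 1 0 1 0]
  -> pairs=5 depth=2 groups=3 -> no
String 4 '(((())))': depth seq [1 2 3 4 3 2 1 0]
  -> pairs=4 depth=4 groups=1 -> yes
String 5 '()()': depth seq [1 0 1 0]
  -> pairs=2 depth=1 groups=2 -> no
String 6 '()()()': depth seq [1 0 1 0 1 0]
  -> pairs=3 depth=1 groups=3 -> no

Answer: no no no yes no no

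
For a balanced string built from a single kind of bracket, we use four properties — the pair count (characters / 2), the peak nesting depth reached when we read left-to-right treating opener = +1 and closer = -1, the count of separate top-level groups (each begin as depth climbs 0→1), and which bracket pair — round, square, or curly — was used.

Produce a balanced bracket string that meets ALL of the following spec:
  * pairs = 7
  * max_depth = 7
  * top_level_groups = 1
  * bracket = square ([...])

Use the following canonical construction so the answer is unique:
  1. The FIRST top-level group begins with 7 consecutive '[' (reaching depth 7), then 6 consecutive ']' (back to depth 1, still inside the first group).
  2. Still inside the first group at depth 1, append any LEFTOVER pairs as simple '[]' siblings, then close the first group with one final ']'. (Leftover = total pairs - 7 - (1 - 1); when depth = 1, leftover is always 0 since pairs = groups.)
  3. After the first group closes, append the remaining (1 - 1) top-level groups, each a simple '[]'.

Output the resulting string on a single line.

Spec: pairs=7 depth=7 groups=1
Leftover pairs = 7 - 7 - (1-1) = 0
First group: deep chain of depth 7 + 0 sibling pairs
Remaining 0 groups: simple '[]' each

Answer: [[[[[[[]]]]]]]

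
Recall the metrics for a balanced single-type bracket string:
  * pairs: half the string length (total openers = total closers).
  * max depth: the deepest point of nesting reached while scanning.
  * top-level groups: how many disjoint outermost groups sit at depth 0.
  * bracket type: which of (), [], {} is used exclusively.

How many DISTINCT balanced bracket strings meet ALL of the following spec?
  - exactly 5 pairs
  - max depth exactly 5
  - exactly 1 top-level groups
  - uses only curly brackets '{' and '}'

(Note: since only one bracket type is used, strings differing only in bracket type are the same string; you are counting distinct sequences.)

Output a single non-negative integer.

Spec: pairs=5 depth=5 groups=1
Count(depth <= 5) = 14
Count(depth <= 4) = 13
Count(depth == 5) = 14 - 13 = 1

Answer: 1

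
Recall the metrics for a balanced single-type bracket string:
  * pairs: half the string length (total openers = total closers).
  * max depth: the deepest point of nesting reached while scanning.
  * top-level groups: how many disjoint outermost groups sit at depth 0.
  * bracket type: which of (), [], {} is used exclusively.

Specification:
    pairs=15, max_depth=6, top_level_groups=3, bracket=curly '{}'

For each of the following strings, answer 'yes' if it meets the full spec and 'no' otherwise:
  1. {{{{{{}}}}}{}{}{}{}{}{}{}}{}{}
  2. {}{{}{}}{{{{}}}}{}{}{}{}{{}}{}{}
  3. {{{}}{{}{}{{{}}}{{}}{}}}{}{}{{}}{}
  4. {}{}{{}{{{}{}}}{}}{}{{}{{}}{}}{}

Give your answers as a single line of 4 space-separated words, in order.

String 1 '{{{{{{}}}}}{}{}{}{}{}{}{}}{}{}': depth seq [1 2 3 4 5 6 5 4 3 2 1 2 1 2 1 2 1 2 1 2 1 2 1 2 1 0 1 0 1 0]
  -> pairs=15 depth=6 groups=3 -> yes
String 2 '{}{{}{}}{{{{}}}}{}{}{}{}{{}}{}{}': depth seq [1 0 1 2 1 2 1 0 1 2 3 4 3 2 1 0 1 0 1 0 1 0 1 0 1 2 1 0 1 0 1 0]
  -> pairs=16 depth=4 groups=10 -> no
String 3 '{{{}}{{}{}{{{}}}{{}}{}}}{}{}{{}}{}': depth seq [1 2 3 2 1 2 3 2 3 2 3 4 5 4 3 2 3 4 3 2 3 2 1 0 1 0 1 0 1 2 1 0 1 0]
  -> pairs=17 depth=5 groups=5 -> no
String 4 '{}{}{{}{{{}{}}}{}}{}{{}{{}}{}}{}': depth seq [1 0 1 0 1 2 1 2 3 4 3 4 3 2 1 2 1 0 1 0 1 2 1 2 3 2 1 2 1 0 1 0]
  -> pairs=16 depth=4 groups=6 -> no

Answer: yes no no no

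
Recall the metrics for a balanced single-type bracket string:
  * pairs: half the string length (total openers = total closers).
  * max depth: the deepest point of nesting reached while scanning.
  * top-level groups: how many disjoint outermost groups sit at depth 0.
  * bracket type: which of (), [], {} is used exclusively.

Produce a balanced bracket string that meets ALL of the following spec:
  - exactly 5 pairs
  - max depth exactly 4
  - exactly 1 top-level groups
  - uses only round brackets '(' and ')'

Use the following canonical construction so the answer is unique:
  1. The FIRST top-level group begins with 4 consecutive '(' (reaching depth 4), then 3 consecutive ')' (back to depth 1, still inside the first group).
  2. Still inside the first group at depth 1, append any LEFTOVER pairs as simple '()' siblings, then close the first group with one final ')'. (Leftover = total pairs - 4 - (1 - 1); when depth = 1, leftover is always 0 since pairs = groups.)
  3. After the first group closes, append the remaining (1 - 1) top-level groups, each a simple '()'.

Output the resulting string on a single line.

Spec: pairs=5 depth=4 groups=1
Leftover pairs = 5 - 4 - (1-1) = 1
First group: deep chain of depth 4 + 1 sibling pairs
Remaining 0 groups: simple '()' each

Answer: (((()))())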